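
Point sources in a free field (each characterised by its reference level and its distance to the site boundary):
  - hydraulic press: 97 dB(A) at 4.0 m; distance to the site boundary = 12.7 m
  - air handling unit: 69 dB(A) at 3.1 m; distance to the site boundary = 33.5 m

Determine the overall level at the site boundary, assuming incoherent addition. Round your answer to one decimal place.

Propagate each source to the receiver with L = L_ref − 20·log₁₀(r/r_ref), then add intensities.
hydraulic press: 97 − 20·log₁₀(12.7/4.0) = 97 − 10.03 = 86.97 dB(A).
air handling unit: 69 − 20·log₁₀(33.5/3.1) = 69 − 20.67 = 48.33 dB(A).
Σ 10^(L/10) = 4.972e+08 → L_total = 10·log₁₀(4.972e+08) = 86.97 dB(A).

87.0 dB(A)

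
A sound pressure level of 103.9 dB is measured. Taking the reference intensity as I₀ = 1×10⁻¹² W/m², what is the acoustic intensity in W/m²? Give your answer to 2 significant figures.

0.025 W/m²

L = 10·log₁₀(I/I₀) ⇒ I = I₀·10^(L/10) = 10⁻¹² × 10^10.39.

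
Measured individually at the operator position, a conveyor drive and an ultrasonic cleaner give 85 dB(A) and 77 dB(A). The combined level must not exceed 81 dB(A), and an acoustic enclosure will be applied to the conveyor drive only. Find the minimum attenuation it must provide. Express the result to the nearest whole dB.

6 dB

Fixed contribution from the other source: Σ 10^(L/10) = 10^(77/10) = 5.012e+07 (77.00 dB(A)).
The limit corresponds to 10^(81/10) = 1.259e+08; subtracting the fixed part leaves 7.577e+07 for the conveyor drive, i.e. 78.80 dB(A).
Required insertion loss = 85 − 78.80 = 6.20 dB.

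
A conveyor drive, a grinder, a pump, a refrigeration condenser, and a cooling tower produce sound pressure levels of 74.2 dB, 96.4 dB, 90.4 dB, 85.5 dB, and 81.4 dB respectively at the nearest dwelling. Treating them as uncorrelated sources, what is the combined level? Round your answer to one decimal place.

97.8 dB

Incoherent sources combine by intensity addition: L_total = 10·log₁₀(Σ 10^(L_i/10)).
Σ 10^(L/10) = 10^(74.2/10) + 10^(96.4/10) + 10^(90.4/10) + 10^(85.5/10) + 10^(81.4/10) = 5.981e+09.
L_total = 10·log₁₀(5.981e+09) = 97.77 dB.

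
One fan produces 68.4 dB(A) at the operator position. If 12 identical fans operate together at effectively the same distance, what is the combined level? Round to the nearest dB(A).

N identical incoherent sources raise the level by 10·log₁₀ N.
L_total = 68.4 + 10·log₁₀(12) = 68.4 + 10.792 = 79.19 dB(A).

79 dB(A)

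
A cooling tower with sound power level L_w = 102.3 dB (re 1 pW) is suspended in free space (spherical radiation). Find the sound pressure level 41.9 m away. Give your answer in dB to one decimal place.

58.9 dB

The power spreads over a sphere of area 4π·r², so L_p = L_w − 10·log₁₀(4π·r²).
4π·r² = 2.206e+04 m², 10·log₁₀ of that is 43.436 dB.
L_p = 102.3 − 43.436 = 58.86 dB.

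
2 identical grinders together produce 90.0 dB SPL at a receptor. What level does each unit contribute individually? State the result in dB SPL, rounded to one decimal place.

87.0 dB SPL

For N identical incoherent sources L_total = L₁ + 10·log₁₀ N, so L₁ = 90.0 − 10·log₁₀(2) = 90.0 − 3.010.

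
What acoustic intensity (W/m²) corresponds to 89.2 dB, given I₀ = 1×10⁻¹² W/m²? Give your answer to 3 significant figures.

I/I₀ = 10^(89.2/10) = 8.318e+08, so I = 8.318e+08 × 10⁻¹² W/m².

0.000832 W/m²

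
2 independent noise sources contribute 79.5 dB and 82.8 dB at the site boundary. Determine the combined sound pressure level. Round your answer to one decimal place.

84.5 dB

For uncorrelated sources the intensities add, so convert each level to linear form, sum, and take 10·log₁₀ of the total.
Σ 10^(L/10) = 10^(79.5/10) + 10^(82.8/10) = 2.797e+08.
L_total = 10·log₁₀(2.797e+08) = 84.47 dB.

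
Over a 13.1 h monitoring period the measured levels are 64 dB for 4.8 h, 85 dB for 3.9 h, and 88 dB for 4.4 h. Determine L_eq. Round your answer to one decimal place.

Weight each interval's intensity by its duration and average over T = 13.1 h:
Σ tᵢ·10^(Lᵢ/10) = 4.8·10^(64/10) + 3.9·10^(85/10) + 4.4·10^(88/10) = 4.022e+09.
L_eq = 10·log₁₀(4.022e+09/13.1) = 84.87 dB.

84.9 dB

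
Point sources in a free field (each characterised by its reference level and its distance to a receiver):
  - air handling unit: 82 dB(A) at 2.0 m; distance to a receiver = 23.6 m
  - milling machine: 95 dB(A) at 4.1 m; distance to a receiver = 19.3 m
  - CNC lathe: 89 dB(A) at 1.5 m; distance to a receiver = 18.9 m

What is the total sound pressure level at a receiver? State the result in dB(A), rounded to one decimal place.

Apply inverse-square spreading to bring every level to the receiver, then sum 10^(L/10).
air handling unit: 82 − 20·log₁₀(23.6/2.0) = 82 − 21.44 = 60.56 dB(A).
milling machine: 95 − 20·log₁₀(19.3/4.1) = 95 − 13.46 = 81.54 dB(A).
CNC lathe: 89 − 20·log₁₀(18.9/1.5) = 89 − 22.01 = 66.99 dB(A).
Σ 10^(L/10) = 1.489e+08 → L_total = 10·log₁₀(1.489e+08) = 81.73 dB(A).

81.7 dB(A)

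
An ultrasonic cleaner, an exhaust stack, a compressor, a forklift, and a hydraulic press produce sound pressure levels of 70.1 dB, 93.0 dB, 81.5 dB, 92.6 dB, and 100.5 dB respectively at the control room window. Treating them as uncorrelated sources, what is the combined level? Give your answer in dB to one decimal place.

101.8 dB

Incoherent sources combine by intensity addition: L_total = 10·log₁₀(Σ 10^(L_i/10)).
Σ 10^(L/10) = 10^(70.1/10) + 10^(93.0/10) + 10^(81.5/10) + 10^(92.6/10) + 10^(100.5/10) = 1.519e+10.
L_total = 10·log₁₀(1.519e+10) = 101.81 dB.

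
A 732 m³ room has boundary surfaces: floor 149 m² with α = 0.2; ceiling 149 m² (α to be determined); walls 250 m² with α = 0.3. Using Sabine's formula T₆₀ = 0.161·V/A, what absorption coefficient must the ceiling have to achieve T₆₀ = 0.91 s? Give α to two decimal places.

A = 0.161·V/T₆₀ = 0.161·732/0.91 = 129.51 m² sabins.
Absorption from the other surfaces = 149·0.2 + 250·0.3 = 104.80 m², so the ceiling must supply 24.71 m² over 149 m².
α = 24.71/149 = 0.166.

0.17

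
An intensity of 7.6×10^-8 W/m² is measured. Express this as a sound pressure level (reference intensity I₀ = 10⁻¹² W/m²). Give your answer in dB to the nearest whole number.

L = 10·log₁₀(I/I₀) = 10·log₁₀(7.6×10^-8/10⁻¹²) = 10·log₁₀(7.6×10^4).
L = 10·(0.8808 + 4) = 48.81 dB.

49 dB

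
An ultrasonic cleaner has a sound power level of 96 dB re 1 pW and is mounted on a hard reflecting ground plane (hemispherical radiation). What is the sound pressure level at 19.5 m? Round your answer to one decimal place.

62.2 dB

Free-field hemispherical radiation: L_p = L_w − 10·log₁₀(2π·r²), r = 19.5 m.
2π·r² = 2389 m², 10·log₁₀ of that is 33.782 dB.
L_p = 96 − 33.782 = 62.22 dB.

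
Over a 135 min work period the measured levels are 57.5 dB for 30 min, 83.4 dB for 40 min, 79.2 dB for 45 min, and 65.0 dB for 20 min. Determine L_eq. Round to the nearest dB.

L_eq = 10·log₁₀[(1/T)·Σ tᵢ·10^(Lᵢ/10)] with T = 135 min.
Σ tᵢ·10^(Lᵢ/10) = 30·10^(57.5/10) + 40·10^(83.4/10) + 45·10^(79.2/10) + 20·10^(65.0/10) = 1.257e+10.
L_eq = 10·log₁₀(1.257e+10/135) = 79.69 dB.

80 dB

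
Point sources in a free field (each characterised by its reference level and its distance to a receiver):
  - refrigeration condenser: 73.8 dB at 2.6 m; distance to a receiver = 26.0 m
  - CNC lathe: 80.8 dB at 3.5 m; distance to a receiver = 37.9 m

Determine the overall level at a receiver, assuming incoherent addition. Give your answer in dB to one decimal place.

61.0 dB

Apply inverse-square spreading to bring every level to the receiver, then sum 10^(L/10).
refrigeration condenser: 73.8 − 20·log₁₀(26.0/2.6) = 73.8 − 20.00 = 53.80 dB.
CNC lathe: 80.8 − 20·log₁₀(37.9/3.5) = 80.8 − 20.69 = 60.11 dB.
Σ 10^(L/10) = 1.265e+06 → L_total = 10·log₁₀(1.265e+06) = 61.02 dB.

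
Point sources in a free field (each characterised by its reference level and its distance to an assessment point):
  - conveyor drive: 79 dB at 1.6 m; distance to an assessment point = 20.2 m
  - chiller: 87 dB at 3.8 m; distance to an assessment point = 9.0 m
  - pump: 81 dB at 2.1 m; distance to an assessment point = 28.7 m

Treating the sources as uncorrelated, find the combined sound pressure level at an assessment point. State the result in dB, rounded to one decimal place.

79.6 dB

Apply inverse-square spreading to bring every level to the receiver, then sum 10^(L/10).
conveyor drive: 79 − 20·log₁₀(20.2/1.6) = 79 − 22.02 = 56.98 dB.
chiller: 87 − 20·log₁₀(9.0/3.8) = 87 − 7.49 = 79.51 dB.
pump: 81 − 20·log₁₀(28.7/2.1) = 81 − 22.71 = 58.29 dB.
Σ 10^(L/10) = 9.052e+07 → L_total = 10·log₁₀(9.052e+07) = 79.57 dB.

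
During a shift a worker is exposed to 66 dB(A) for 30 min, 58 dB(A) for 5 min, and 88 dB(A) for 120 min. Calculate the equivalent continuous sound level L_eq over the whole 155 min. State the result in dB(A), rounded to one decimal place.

The energy average is taken in the linear domain: L_eq = 10·log₁₀[(Σ tᵢ·10^(Lᵢ/10))/T], T = 155 min.
Σ tᵢ·10^(Lᵢ/10) = 30·10^(66/10) + 5·10^(58/10) + 120·10^(88/10) = 7.584e+10.
L_eq = 10·log₁₀(7.584e+10/155) = 86.90 dB(A).

86.9 dB(A)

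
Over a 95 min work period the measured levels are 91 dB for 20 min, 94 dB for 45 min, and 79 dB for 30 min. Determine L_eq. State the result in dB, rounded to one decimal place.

91.7 dB

L_eq = 10·log₁₀[(1/T)·Σ tᵢ·10^(Lᵢ/10)] with T = 95 min.
Σ tᵢ·10^(Lᵢ/10) = 20·10^(91/10) + 45·10^(94/10) + 30·10^(79/10) = 1.406e+11.
L_eq = 10·log₁₀(1.406e+11/95) = 91.70 dB.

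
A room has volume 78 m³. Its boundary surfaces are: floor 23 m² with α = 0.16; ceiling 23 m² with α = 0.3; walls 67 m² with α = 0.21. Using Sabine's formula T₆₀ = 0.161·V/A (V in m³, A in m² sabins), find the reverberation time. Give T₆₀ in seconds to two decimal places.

0.51 s

Summing Sᵢαᵢ: 23·0.16 + 23·0.3 + 67·0.21 = 24.65 m².
T₆₀ = 0.161·V/A = 0.161·78/24.65 = 0.509 s.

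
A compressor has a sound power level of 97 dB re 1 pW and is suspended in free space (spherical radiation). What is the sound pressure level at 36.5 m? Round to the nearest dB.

55 dB

L_p = L_w − 10·log₁₀(4π·r²) with r = 36.5 m.
4π·r² = 1.674e+04 m², 10·log₁₀ of that is 42.238 dB.
L_p = 97 − 42.238 = 54.76 dB.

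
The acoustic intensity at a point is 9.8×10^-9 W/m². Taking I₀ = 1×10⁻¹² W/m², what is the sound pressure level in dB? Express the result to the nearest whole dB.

40 dB

Dividing by I₀ shifts the exponent by 12: I/I₀ = 9.8×10^3.
L = 10·(0.9912 + 3) = 39.91 dB.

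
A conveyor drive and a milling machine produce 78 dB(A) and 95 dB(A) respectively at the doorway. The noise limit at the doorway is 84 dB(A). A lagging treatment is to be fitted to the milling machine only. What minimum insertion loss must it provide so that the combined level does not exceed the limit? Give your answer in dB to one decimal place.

Fixed contribution from the other source: Σ 10^(L/10) = 10^(78/10) = 6.310e+07 (78.00 dB(A)).
The limit corresponds to 10^(84/10) = 2.512e+08; subtracting the fixed part leaves 1.881e+08 for the milling machine, i.e. 82.74 dB(A).
So the milling machine must be reduced from 95 to 82.74 dB(A): IL = 12.26 dB.

12.3 dB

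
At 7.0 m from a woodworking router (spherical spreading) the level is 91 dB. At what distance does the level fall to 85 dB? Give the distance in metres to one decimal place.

14.0 m

The 6.0 dB drop corresponds to a distance ratio of 10^(6.0/20) for a point source.
r₂ = 7.0·10^((91−85)/20) = 7.0·10^(6.0/20) = 13.97 m.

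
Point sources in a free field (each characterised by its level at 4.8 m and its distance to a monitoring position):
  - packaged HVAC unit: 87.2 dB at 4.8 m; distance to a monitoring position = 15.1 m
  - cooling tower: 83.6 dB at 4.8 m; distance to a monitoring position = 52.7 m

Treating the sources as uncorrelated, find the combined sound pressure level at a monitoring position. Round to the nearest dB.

Apply inverse-square spreading to bring every level to the receiver, then sum 10^(L/10).
packaged HVAC unit: 87.2 − 20·log₁₀(15.1/4.8) = 87.2 − 9.95 = 77.25 dB.
cooling tower: 83.6 − 20·log₁₀(52.7/4.8) = 83.6 − 20.81 = 62.79 dB.
Σ 10^(L/10) = 5.493e+07 → L_total = 10·log₁₀(5.493e+07) = 77.40 dB.

77 dB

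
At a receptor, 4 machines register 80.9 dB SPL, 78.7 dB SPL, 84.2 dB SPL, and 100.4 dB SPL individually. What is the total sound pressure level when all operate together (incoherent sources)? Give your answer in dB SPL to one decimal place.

100.6 dB SPL

Incoherent sources combine by intensity addition: L_total = 10·log₁₀(Σ 10^(L_i/10)).
Σ 10^(L/10) = 10^(80.9/10) + 10^(78.7/10) + 10^(84.2/10) + 10^(100.4/10) = 1.142e+10.
L_total = 10·log₁₀(1.142e+10) = 100.58 dB SPL.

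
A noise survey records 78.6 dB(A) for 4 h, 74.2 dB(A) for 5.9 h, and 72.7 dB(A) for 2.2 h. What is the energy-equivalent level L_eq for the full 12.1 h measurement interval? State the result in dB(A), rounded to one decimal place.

L_eq = 10·log₁₀[(1/T)·Σ tᵢ·10^(Lᵢ/10)] with T = 12.1 h.
Σ tᵢ·10^(Lᵢ/10) = 4·10^(78.6/10) + 5.9·10^(74.2/10) + 2.2·10^(72.7/10) = 4.859e+08.
L_eq = 10·log₁₀(4.859e+08/12.1) = 76.04 dB(A).

76.0 dB(A)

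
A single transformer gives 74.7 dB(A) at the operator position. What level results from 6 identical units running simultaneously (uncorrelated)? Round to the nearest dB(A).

82 dB(A)

With 6 equal, uncorrelated contributions the intensity is 6× that of one unit, giving a rise of 10·log₁₀ 6.
L_total = 74.7 + 10·log₁₀(6) = 74.7 + 7.782 = 82.48 dB(A).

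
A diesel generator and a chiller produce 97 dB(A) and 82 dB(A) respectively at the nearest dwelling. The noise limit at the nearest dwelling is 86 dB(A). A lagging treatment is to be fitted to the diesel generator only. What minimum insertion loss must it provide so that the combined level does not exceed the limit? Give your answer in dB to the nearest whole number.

Everything except the diesel generator sums to 10^(82/10) = 1.585e+08 in linear terms, 82.00 dB(A).
The limit corresponds to 10^(86/10) = 3.981e+08; subtracting the fixed part leaves 2.396e+08 for the diesel generator, i.e. 83.80 dB(A).
So the diesel generator must be reduced from 97 to 83.80 dB(A): IL = 13.20 dB.

13 dB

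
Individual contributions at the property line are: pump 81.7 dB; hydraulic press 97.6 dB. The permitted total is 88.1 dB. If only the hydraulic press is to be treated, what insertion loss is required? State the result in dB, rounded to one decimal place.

10.6 dB

Everything except the hydraulic press sums to 10^(81.7/10) = 1.479e+08 in linear terms, 81.70 dB.
To meet 88.1 dB overall, the treated hydraulic press may contribute at most 10^(88.1/10) − 1.479e+08 = 4.977e+08, i.e. 86.97 dB.
So the hydraulic press must be reduced from 97.6 to 86.97 dB: IL = 10.63 dB.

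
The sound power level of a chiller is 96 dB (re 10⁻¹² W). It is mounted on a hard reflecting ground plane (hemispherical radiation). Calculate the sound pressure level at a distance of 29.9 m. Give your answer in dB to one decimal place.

L_p = L_w − 10·log₁₀(2π·r²) with r = 29.9 m.
2π·r² = 5617 m², 10·log₁₀ of that is 37.495 dB.
L_p = 96 − 37.495 = 58.50 dB.

58.5 dB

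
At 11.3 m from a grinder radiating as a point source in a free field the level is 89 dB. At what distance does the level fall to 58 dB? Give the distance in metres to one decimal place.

400.9 m

For a point source L₁ − L₂ = 20·log₁₀(r₂/r₁), so r₂ = r₁·10^((L₁−L₂)/20).
r₂ = 11.3·10^((89−58)/20) = 11.3·10^(31.0/20) = 400.94 m.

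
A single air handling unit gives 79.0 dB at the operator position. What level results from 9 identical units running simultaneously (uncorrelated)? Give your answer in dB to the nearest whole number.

N identical incoherent sources raise the level by 10·log₁₀ N.
L_total = 79.0 + 10·log₁₀(9) = 79.0 + 9.542 = 88.54 dB.

89 dB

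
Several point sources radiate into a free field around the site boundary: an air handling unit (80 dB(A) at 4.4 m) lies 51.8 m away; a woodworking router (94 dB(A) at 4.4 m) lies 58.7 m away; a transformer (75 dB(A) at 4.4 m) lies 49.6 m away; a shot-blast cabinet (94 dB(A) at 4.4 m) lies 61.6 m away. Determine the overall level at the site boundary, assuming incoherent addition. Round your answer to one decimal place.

First find each source's level at the receiver (point-source: −20·log₁₀(r/r_ref)), then combine on an intensity basis.
air handling unit: 80 − 20·log₁₀(51.8/4.4) = 80 − 21.42 = 58.58 dB(A).
woodworking router: 94 − 20·log₁₀(58.7/4.4) = 94 − 22.50 = 71.50 dB(A).
transformer: 75 − 20·log₁₀(49.6/4.4) = 75 − 21.04 = 53.96 dB(A).
shot-blast cabinet: 94 − 20·log₁₀(61.6/4.4) = 94 − 22.92 = 71.08 dB(A).
Σ 10^(L/10) = 2.790e+07 → L_total = 10·log₁₀(2.790e+07) = 74.46 dB(A).

74.5 dB(A)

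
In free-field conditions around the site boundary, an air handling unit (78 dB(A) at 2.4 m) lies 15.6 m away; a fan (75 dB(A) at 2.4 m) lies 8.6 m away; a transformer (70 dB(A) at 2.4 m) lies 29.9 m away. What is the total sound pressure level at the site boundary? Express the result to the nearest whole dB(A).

66 dB(A)

Propagate each source to the receiver with L = L_ref − 20·log₁₀(r/r_ref), then add intensities.
air handling unit: 78 − 20·log₁₀(15.6/2.4) = 78 − 16.26 = 61.74 dB(A).
fan: 75 − 20·log₁₀(8.6/2.4) = 75 − 11.09 = 63.91 dB(A).
transformer: 70 − 20·log₁₀(29.9/2.4) = 70 − 21.91 = 48.09 dB(A).
Σ 10^(L/10) = 4.021e+06 → L_total = 10·log₁₀(4.021e+06) = 66.04 dB(A).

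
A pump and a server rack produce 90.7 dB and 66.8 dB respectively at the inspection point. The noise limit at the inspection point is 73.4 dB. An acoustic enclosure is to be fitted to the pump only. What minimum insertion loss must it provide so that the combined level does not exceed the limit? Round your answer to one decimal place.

18.4 dB

Fixed contribution from the other source: Σ 10^(L/10) = 10^(66.8/10) = 4.786e+06 (66.80 dB).
The limit corresponds to 10^(73.4/10) = 2.188e+07; subtracting the fixed part leaves 1.709e+07 for the pump, i.e. 72.33 dB.
So the pump must be reduced from 90.7 to 72.33 dB: IL = 18.37 dB.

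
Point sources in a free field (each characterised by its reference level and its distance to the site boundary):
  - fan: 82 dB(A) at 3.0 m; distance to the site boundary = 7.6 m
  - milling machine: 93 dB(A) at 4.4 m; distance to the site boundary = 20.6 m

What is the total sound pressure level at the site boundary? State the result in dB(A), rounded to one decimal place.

Propagate each source to the receiver with L = L_ref − 20·log₁₀(r/r_ref), then add intensities.
fan: 82 − 20·log₁₀(7.6/3.0) = 82 − 8.07 = 73.93 dB(A).
milling machine: 93 − 20·log₁₀(20.6/4.4) = 93 − 13.41 = 79.59 dB(A).
Σ 10^(L/10) = 1.157e+08 → L_total = 10·log₁₀(1.157e+08) = 80.63 dB(A).

80.6 dB(A)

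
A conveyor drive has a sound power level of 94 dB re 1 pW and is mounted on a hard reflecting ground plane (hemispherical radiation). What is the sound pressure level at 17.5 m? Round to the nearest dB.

61 dB

Free-field hemispherical radiation: L_p = L_w − 10·log₁₀(2π·r²), r = 17.5 m.
2π·r² = 1924 m², 10·log₁₀ of that is 32.843 dB.
L_p = 94 − 32.843 = 61.16 dB.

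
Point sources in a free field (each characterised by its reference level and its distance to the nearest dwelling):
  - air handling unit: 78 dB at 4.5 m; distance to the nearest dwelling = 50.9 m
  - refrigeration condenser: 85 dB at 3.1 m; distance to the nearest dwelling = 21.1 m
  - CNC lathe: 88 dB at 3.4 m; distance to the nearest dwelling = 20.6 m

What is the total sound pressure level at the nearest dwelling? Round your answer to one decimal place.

73.9 dB

Propagate each source to the receiver with L = L_ref − 20·log₁₀(r/r_ref), then add intensities.
air handling unit: 78 − 20·log₁₀(50.9/4.5) = 78 − 21.07 = 56.93 dB.
refrigeration condenser: 85 − 20·log₁₀(21.1/3.1) = 85 − 16.66 = 68.34 dB.
CNC lathe: 88 − 20·log₁₀(20.6/3.4) = 88 − 15.65 = 72.35 dB.
Σ 10^(L/10) = 2.451e+07 → L_total = 10·log₁₀(2.451e+07) = 73.89 dB.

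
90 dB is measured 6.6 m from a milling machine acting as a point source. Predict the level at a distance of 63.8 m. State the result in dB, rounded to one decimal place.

For a point source, L₂ = L₁ − 20·log₁₀(r₂/r₁).
L₂ = 90 − 20·log₁₀(63.8/6.6) = 90 − 19.706 = 70.29 dB.

70.3 dB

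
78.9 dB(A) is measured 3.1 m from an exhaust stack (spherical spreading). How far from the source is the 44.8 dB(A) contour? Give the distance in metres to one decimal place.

Point-source spreading drops the level by 20·log₁₀(r₂/r₁); inverting, r₂/r₁ = 10^(ΔL/20).
r₂ = 3.1·10^((78.9−44.8)/20) = 3.1·10^(34.1/20) = 157.17 m.

157.2 m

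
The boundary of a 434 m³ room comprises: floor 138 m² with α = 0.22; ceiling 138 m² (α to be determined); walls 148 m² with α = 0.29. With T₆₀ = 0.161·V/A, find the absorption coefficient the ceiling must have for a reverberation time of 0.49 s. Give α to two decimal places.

A = 0.161·V/T₆₀ = 0.161·434/0.49 = 142.60 m² sabins.
Absorption from the other surfaces = 138·0.22 + 148·0.29 = 73.28 m², so the ceiling must supply 69.32 m² over 138 m².
α = 69.32/138 = 0.502.

0.50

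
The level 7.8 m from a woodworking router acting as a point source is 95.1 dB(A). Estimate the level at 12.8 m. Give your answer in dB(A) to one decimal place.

Point-source attenuation: ΔL = 20·log₁₀(r₂/r₁) = 20·log₁₀(12.8/7.8) = 4.302 dB.
L₂ = 95.1 − 20·log₁₀(12.8/7.8) = 95.1 − 4.302 = 90.80 dB(A).

90.8 dB(A)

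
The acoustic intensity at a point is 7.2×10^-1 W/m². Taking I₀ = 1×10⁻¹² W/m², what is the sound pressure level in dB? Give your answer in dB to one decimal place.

Dividing by I₀ shifts the exponent by 12: I/I₀ = 7.2×10^11.
L = 10·(0.8573 + 11) = 118.57 dB.

118.6 dB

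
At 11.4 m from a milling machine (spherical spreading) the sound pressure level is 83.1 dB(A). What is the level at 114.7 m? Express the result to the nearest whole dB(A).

For a point source, L₂ = L₁ − 20·log₁₀(r₂/r₁).
L₂ = 83.1 − 20·log₁₀(114.7/11.4) = 83.1 − 20.053 = 63.05 dB(A).

63 dB(A)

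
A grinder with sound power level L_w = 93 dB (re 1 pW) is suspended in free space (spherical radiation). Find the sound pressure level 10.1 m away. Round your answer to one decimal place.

61.9 dB

The power spreads over a sphere of area 4π·r², so L_p = L_w − 10·log₁₀(4π·r²).
4π·r² = 1282 m², 10·log₁₀ of that is 31.079 dB.
L_p = 93 − 31.079 = 61.92 dB.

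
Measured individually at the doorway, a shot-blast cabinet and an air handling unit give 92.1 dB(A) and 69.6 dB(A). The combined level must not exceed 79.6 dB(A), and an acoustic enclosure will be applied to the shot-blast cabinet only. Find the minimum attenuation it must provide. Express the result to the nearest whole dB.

13 dB

The untreated sources together contribute 10^(69.6/10) = 9.120e+06, i.e. 69.60 dB(A).
The limit corresponds to 10^(79.6/10) = 9.120e+07; subtracting the fixed part leaves 8.208e+07 for the shot-blast cabinet, i.e. 79.14 dB(A).
So the shot-blast cabinet must be reduced from 92.1 to 79.14 dB(A): IL = 12.96 dB.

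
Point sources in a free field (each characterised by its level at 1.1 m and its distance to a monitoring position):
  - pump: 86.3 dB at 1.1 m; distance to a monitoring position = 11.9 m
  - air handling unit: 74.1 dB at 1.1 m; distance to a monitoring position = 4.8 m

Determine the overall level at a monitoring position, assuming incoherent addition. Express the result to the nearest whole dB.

67 dB

First find each source's level at the receiver (point-source: −20·log₁₀(r/r_ref)), then combine on an intensity basis.
pump: 86.3 − 20·log₁₀(11.9/1.1) = 86.3 − 20.68 = 65.62 dB.
air handling unit: 74.1 − 20·log₁₀(4.8/1.1) = 74.1 − 12.80 = 61.30 dB.
Σ 10^(L/10) = 4.995e+06 → L_total = 10·log₁₀(4.995e+06) = 66.99 dB.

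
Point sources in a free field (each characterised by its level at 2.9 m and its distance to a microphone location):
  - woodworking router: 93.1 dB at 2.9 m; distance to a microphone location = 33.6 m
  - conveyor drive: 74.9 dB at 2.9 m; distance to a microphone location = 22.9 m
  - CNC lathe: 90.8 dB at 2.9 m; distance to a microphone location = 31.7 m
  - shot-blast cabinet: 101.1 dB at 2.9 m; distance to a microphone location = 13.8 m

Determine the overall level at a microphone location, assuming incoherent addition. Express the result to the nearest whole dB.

88 dB

Apply inverse-square spreading to bring every level to the receiver, then sum 10^(L/10).
woodworking router: 93.1 − 20·log₁₀(33.6/2.9) = 93.1 − 21.28 = 71.82 dB.
conveyor drive: 74.9 − 20·log₁₀(22.9/2.9) = 74.9 − 17.95 = 56.95 dB.
CNC lathe: 90.8 − 20·log₁₀(31.7/2.9) = 90.8 − 20.77 = 70.03 dB.
shot-blast cabinet: 101.1 − 20·log₁₀(13.8/2.9) = 101.1 − 13.55 = 87.55 dB.
Σ 10^(L/10) = 5.947e+08 → L_total = 10·log₁₀(5.947e+08) = 87.74 dB.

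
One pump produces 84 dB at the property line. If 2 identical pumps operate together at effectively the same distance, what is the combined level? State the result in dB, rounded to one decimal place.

With 2 equal, uncorrelated contributions the intensity is 2× that of one unit, giving a rise of 10·log₁₀ 2.
L_total = 84 + 10·log₁₀(2) = 84 + 3.010 = 87.01 dB.

87.0 dB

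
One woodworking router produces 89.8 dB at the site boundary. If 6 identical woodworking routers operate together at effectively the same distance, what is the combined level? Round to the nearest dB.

N identical incoherent sources raise the level by 10·log₁₀ N.
L_total = 89.8 + 10·log₁₀(6) = 89.8 + 7.782 = 97.58 dB.

98 dB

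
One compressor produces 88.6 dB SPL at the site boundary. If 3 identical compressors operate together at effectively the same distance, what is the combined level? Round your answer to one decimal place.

93.4 dB SPL

With 3 equal, uncorrelated contributions the intensity is 3× that of one unit, giving a rise of 10·log₁₀ 3.
L_total = 88.6 + 10·log₁₀(3) = 88.6 + 4.771 = 93.37 dB SPL.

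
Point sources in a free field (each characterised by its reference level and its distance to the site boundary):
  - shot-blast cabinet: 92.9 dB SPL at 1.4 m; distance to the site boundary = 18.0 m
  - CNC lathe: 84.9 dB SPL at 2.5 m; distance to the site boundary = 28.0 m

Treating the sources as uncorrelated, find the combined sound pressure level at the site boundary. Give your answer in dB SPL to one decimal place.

Apply inverse-square spreading to bring every level to the receiver, then sum 10^(L/10).
shot-blast cabinet: 92.9 − 20·log₁₀(18.0/1.4) = 92.9 − 22.18 = 70.72 dB SPL.
CNC lathe: 84.9 − 20·log₁₀(28.0/2.5) = 84.9 − 20.98 = 63.92 dB SPL.
Σ 10^(L/10) = 1.426e+07 → L_total = 10·log₁₀(1.426e+07) = 71.54 dB SPL.

71.5 dB SPL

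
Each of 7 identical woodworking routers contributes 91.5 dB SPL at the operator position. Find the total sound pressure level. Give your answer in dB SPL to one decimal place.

L_total = L₁ + 10·log₁₀ N for N identical incoherent sources.
L_total = 91.5 + 10·log₁₀(7) = 91.5 + 8.451 = 99.95 dB SPL.

100.0 dB SPL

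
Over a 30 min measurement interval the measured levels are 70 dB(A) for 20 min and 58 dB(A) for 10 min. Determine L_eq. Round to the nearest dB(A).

68 dB(A)

L_eq = 10·log₁₀[(1/T)·Σ tᵢ·10^(Lᵢ/10)] with T = 30 min.
Σ tᵢ·10^(Lᵢ/10) = 20·10^(70/10) + 10·10^(58/10) = 2.063e+08.
L_eq = 10·log₁₀(2.063e+08/30) = 68.37 dB(A).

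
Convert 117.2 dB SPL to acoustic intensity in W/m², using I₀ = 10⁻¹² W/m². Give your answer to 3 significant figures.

I/I₀ = 10^(117.2/10) = 5.248e+11, so I = 5.248e+11 × 10⁻¹² W/m².

0.525 W/m²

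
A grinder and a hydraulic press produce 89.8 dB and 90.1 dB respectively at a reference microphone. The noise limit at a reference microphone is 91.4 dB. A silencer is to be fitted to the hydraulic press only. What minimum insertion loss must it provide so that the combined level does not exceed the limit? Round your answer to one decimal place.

Everything except the hydraulic press sums to 10^(89.8/10) = 9.550e+08 in linear terms, 89.80 dB.
The limit corresponds to 10^(91.4/10) = 1.380e+09; subtracting the fixed part leaves 4.254e+08 for the hydraulic press, i.e. 86.29 dB.
So the hydraulic press must be reduced from 90.1 to 86.29 dB: IL = 3.81 dB.

3.8 dB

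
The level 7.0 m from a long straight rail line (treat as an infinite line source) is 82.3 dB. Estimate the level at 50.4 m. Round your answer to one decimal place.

73.7 dB

For a line source, L₂ = L₁ − 10·log₁₀(r₂/r₁).
L₂ = 82.3 − 10·log₁₀(50.4/7.0) = 82.3 − 8.573 = 73.73 dB.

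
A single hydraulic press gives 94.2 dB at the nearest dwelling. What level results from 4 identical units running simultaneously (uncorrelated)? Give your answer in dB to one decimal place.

L_total = L₁ + 10·log₁₀ N for N identical incoherent sources.
L_total = 94.2 + 10·log₁₀(4) = 94.2 + 6.021 = 100.22 dB.

100.2 dB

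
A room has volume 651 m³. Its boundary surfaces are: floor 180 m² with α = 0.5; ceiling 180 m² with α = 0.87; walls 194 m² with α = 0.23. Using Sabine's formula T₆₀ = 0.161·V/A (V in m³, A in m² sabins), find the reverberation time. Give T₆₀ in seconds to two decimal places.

0.36 s

Summing Sᵢαᵢ: 180·0.5 + 180·0.87 + 194·0.23 = 291.22 m².
T₆₀ = 0.161·V/A = 0.161·651/291.22 = 0.360 s.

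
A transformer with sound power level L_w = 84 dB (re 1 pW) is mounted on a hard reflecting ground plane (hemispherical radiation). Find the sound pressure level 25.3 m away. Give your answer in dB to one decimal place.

The power spreads over a hemisphere of area 2π·r², so L_p = L_w − 10·log₁₀(2π·r²).
2π·r² = 4022 m², 10·log₁₀ of that is 36.044 dB.
L_p = 84 − 36.044 = 47.96 dB.

48.0 dB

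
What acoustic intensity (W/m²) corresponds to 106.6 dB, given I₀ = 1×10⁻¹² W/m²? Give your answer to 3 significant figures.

I = I₀·10^(L/10) = 10⁻¹² × 10^(106.6/10) = 10^(-1.340).

0.0457 W/m²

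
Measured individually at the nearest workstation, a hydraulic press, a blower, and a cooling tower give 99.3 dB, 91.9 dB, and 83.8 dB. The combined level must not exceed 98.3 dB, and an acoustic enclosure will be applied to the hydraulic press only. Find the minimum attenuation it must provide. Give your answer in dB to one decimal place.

2.3 dB

Fixed contribution from the other sources: Σ 10^(L/10) = 10^(91.9/10) + 10^(83.8/10) = 1.789e+09 (92.53 dB).
To meet 98.3 dB overall, the treated hydraulic press may contribute at most 10^(98.3/10) − 1.789e+09 = 4.972e+09, i.e. 96.97 dB.
So the hydraulic press must be reduced from 99.3 to 96.97 dB: IL = 2.33 dB.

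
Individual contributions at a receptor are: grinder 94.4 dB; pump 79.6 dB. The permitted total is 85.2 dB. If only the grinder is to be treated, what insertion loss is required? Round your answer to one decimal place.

10.6 dB

Everything except the grinder sums to 10^(79.6/10) = 9.120e+07 in linear terms, 79.60 dB.
To meet 85.2 dB overall, the treated grinder may contribute at most 10^(85.2/10) − 9.120e+07 = 2.399e+08, i.e. 83.80 dB.
Required insertion loss = 94.4 − 83.80 = 10.60 dB.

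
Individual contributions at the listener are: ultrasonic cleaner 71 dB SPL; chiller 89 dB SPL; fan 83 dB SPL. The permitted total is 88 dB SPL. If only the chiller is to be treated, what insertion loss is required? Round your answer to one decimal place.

Fixed contribution from the other sources: Σ 10^(L/10) = 10^(71/10) + 10^(83/10) = 2.121e+08 (83.27 dB SPL).
The limit corresponds to 10^(88/10) = 6.310e+08; subtracting the fixed part leaves 4.188e+08 for the chiller, i.e. 86.22 dB SPL.
Required insertion loss = 89 − 86.22 = 2.78 dB.

2.8 dB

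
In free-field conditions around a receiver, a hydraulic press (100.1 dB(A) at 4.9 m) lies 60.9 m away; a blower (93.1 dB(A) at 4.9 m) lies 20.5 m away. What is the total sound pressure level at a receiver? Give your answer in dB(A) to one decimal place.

82.6 dB(A)

Propagate each source to the receiver with L = L_ref − 20·log₁₀(r/r_ref), then add intensities.
hydraulic press: 100.1 − 20·log₁₀(60.9/4.9) = 100.1 − 21.89 = 78.21 dB(A).
blower: 93.1 − 20·log₁₀(20.5/4.9) = 93.1 − 12.43 = 80.67 dB(A).
Σ 10^(L/10) = 1.829e+08 → L_total = 10·log₁₀(1.829e+08) = 82.62 dB(A).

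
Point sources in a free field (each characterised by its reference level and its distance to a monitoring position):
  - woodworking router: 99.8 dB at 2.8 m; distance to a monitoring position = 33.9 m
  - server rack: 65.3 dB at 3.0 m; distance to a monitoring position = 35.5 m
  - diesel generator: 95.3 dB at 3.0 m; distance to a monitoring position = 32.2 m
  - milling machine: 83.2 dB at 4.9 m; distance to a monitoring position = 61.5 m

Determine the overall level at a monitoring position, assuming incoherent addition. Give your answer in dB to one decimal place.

Propagate each source to the receiver with L = L_ref − 20·log₁₀(r/r_ref), then add intensities.
woodworking router: 99.8 − 20·log₁₀(33.9/2.8) = 99.8 − 21.66 = 78.14 dB.
server rack: 65.3 − 20·log₁₀(35.5/3.0) = 65.3 − 21.46 = 43.84 dB.
diesel generator: 95.3 − 20·log₁₀(32.2/3.0) = 95.3 − 20.61 = 74.69 dB.
milling machine: 83.2 − 20·log₁₀(61.5/4.9) = 83.2 − 21.97 = 61.23 dB.
Σ 10^(L/10) = 9.591e+07 → L_total = 10·log₁₀(9.591e+07) = 79.82 dB.

79.8 dB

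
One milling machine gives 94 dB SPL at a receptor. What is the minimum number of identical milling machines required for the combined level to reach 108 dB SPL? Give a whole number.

N identical sources give L₁ + 10·log₁₀ N, so require 10·log₁₀ N ≥ 108 − 94 = 14.0 dB.
N ≥ 10^(14.0/10) = 25.119, so N = 26.

26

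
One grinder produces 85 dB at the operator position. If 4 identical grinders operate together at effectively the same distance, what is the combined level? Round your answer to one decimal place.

N identical incoherent sources raise the level by 10·log₁₀ N.
L_total = 85 + 10·log₁₀(4) = 85 + 6.021 = 91.02 dB.

91.0 dB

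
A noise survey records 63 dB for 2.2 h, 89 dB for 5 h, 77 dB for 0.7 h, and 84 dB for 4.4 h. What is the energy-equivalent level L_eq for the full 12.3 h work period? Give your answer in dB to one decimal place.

86.2 dB

The energy average is taken in the linear domain: L_eq = 10·log₁₀[(Σ tᵢ·10^(Lᵢ/10))/T], T = 12.3 h.
Σ tᵢ·10^(Lᵢ/10) = 2.2·10^(63/10) + 5·10^(89/10) + 0.7·10^(77/10) + 4.4·10^(84/10) = 5.116e+09.
L_eq = 10·log₁₀(5.116e+09/12.3) = 86.19 dB.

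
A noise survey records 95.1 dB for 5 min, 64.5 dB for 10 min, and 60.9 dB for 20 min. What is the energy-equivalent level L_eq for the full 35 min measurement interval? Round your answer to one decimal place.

86.7 dB

The energy average is taken in the linear domain: L_eq = 10·log₁₀[(Σ tᵢ·10^(Lᵢ/10))/T], T = 35 min.
Σ tᵢ·10^(Lᵢ/10) = 5·10^(95.1/10) + 10·10^(64.5/10) + 20·10^(60.9/10) = 1.623e+10.
L_eq = 10·log₁₀(1.623e+10/35) = 86.66 dB.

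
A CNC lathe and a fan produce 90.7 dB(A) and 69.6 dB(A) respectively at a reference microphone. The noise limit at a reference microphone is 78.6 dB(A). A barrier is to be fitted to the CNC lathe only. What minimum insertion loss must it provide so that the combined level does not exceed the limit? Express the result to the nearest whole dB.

13 dB

Fixed contribution from the other source: Σ 10^(L/10) = 10^(69.6/10) = 9.120e+06 (69.60 dB(A)).
The limit corresponds to 10^(78.6/10) = 7.244e+07; subtracting the fixed part leaves 6.332e+07 for the CNC lathe, i.e. 78.02 dB(A).
So the CNC lathe must be reduced from 90.7 to 78.02 dB(A): IL = 12.68 dB.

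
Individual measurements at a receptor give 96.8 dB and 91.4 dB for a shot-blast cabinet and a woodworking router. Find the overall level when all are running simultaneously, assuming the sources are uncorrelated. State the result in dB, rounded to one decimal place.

Incoherent sources combine by intensity addition: L_total = 10·log₁₀(Σ 10^(L_i/10)).
Σ 10^(L/10) = 10^(96.8/10) + 10^(91.4/10) = 6.167e+09.
L_total = 10·log₁₀(6.167e+09) = 97.90 dB.

97.9 dB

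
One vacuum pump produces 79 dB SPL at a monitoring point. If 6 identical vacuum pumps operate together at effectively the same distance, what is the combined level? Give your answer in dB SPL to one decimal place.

L_total = L₁ + 10·log₁₀ N for N identical incoherent sources.
L_total = 79 + 10·log₁₀(6) = 79 + 7.782 = 86.78 dB SPL.

86.8 dB SPL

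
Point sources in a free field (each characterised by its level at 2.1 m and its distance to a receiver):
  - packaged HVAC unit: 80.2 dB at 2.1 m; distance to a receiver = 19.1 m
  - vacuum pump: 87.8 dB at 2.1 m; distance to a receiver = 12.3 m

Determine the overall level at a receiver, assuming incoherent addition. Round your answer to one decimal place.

Apply inverse-square spreading to bring every level to the receiver, then sum 10^(L/10).
packaged HVAC unit: 80.2 − 20·log₁₀(19.1/2.1) = 80.2 − 19.18 = 61.02 dB.
vacuum pump: 87.8 − 20·log₁₀(12.3/2.1) = 87.8 − 15.35 = 72.45 dB.
Σ 10^(L/10) = 1.883e+07 → L_total = 10·log₁₀(1.883e+07) = 72.75 dB.

72.7 dB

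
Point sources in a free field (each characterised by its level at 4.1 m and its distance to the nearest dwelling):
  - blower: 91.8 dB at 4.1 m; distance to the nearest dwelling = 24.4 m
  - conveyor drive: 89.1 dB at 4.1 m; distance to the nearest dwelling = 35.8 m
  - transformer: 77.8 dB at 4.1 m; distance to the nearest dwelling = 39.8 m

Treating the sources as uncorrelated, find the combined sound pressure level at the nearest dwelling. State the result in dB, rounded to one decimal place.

Propagate each source to the receiver with L = L_ref − 20·log₁₀(r/r_ref), then add intensities.
blower: 91.8 − 20·log₁₀(24.4/4.1) = 91.8 − 15.49 = 76.31 dB.
conveyor drive: 89.1 − 20·log₁₀(35.8/4.1) = 89.1 − 18.82 = 70.28 dB.
transformer: 77.8 − 20·log₁₀(39.8/4.1) = 77.8 − 19.74 = 58.06 dB.
Σ 10^(L/10) = 5.404e+07 → L_total = 10·log₁₀(5.404e+07) = 77.33 dB.

77.3 dB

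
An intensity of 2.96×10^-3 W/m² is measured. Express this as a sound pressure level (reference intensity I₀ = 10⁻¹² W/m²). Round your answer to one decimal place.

I/I₀ = 2.96×10^-3/10⁻¹² = 2.96×10^9, and L = 10·log₁₀(I/I₀).
L = 10·(0.4713 + 9) = 94.71 dB.

94.7 dB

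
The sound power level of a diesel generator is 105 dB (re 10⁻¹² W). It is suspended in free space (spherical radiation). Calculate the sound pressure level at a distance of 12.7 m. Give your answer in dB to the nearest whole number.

Free-field spherical radiation: L_p = L_w − 10·log₁₀(4π·r²), r = 12.7 m.
4π·r² = 2027 m², 10·log₁₀ of that is 33.068 dB.
L_p = 105 − 33.068 = 71.93 dB.

72 dB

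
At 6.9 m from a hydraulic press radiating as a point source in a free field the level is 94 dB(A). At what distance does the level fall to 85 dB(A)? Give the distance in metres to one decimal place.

19.4 m

For a point source L₁ − L₂ = 20·log₁₀(r₂/r₁), so r₂ = r₁·10^((L₁−L₂)/20).
r₂ = 6.9·10^((94−85)/20) = 6.9·10^(9.0/20) = 19.45 m.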